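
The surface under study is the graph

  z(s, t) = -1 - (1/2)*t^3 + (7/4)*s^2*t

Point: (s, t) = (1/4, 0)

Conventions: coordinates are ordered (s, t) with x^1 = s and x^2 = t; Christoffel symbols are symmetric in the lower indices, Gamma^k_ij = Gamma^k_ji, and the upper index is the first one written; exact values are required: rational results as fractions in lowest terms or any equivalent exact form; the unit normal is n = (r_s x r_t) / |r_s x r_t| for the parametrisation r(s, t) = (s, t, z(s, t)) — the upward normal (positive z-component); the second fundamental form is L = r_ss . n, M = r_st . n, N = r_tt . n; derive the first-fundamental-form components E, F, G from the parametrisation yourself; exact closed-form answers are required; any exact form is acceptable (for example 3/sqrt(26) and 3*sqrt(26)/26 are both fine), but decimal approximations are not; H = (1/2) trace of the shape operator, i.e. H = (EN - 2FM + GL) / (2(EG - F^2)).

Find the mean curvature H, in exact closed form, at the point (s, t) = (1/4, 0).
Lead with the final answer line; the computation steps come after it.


Answer: H = 0

z_s = 0, z_t = 7/64, z_ss = 0, z_st = 7/8, z_tt = 0
E = 1, F = 0, G = 4145/4096; answer radicand W^2 = 4145/4096
unnormalised second-form numerators: l = 0, m = 7/8, n = 0; L = l/sqrt(4145/4096), and similarly M = m/sqrt(W^2), N = n/sqrt(W^2)
H = (E*n - 2*F*m + G*l) / (2*(EG - F^2)*sqrt(W^2)); E*n - 2*F*m + G*l = 0, EG - F^2 = 4145/4096, so H = (0)/sqrt(4145/4096)


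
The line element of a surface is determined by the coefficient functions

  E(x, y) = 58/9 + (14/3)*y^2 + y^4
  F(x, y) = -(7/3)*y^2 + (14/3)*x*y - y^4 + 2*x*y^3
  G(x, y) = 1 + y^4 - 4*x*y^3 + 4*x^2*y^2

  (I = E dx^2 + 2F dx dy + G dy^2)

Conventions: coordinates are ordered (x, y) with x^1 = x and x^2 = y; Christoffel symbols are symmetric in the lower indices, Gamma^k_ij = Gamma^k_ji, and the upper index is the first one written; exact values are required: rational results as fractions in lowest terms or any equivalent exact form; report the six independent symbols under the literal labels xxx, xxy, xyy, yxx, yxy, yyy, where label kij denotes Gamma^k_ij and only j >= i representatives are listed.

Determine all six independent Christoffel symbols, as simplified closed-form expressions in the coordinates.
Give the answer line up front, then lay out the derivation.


Answer: Gamma_xxx = 0, Gamma_xxy = (9*y^3 + 21*y)/(18*x^2*y^2 - 18*x*y^3 + 9*y^4 + 21*y^2 + 29), Gamma_xyy = (9*x*y^2 + 21*x - 9*y^3 - 21*y)/(18*x^2*y^2 - 18*x*y^3 + 9*y^4 + 21*y^2 + 29), Gamma_yxx = 0, Gamma_yxy = (18*x*y^2 - 9*y^3)/(18*x^2*y^2 - 18*x*y^3 + 9*y^4 + 21*y^2 + 29), Gamma_yyy = (18*x^2*y - 27*x*y^2 + 9*y^3)/(18*x^2*y^2 - 18*x*y^3 + 9*y^4 + 21*y^2 + 29)

E = 58/9 + (14/3)*y^2 + y^4; F = -(7/3)*y^2 + (14/3)*x*y - y^4 + 2*x*y^3; G = 1 + y^4 - 4*x*y^3 + 4*x^2*y^2
Gamma^k_ij = (1/2) g^{kl} (d_i g_jl + d_j g_il - d_l g_ij), with g^inv = (1/(EG-F^2)) [[G, -F], [-F, E]]
first partials: E_x = 0, E_y = (28/3)*y + 4*y^3, F_x = (14/3)*y + 2*y^3, F_y = -(14/3)*y + (14/3)*x - 4*y^3 + 6*x*y^2, G_x = -4*y^3 + 8*x*y^2, G_y = 4*y^3 - 12*x*y^2 + 8*x^2*y
D = EG - F^2 = 58/9 + (14/3)*y^2 + 2*y^4 - 4*x*y^3 + 4*x^2*y^2
expanded: Gamma^x_xx = (G E_x - 2F F_x + F E_y)/(2D), Gamma^x_xy = (G E_y - F G_x)/(2D), Gamma^x_yy = (2G F_y - G G_x - F G_y)/(2D), Gamma^y_xx = (2E F_x - E E_y - F E_x)/(2D), Gamma^y_xy = (E G_x - F E_y)/(2D), Gamma^y_yy = (E G_y - 2F F_y + F G_x)/(2D); substitute and cancel common factors


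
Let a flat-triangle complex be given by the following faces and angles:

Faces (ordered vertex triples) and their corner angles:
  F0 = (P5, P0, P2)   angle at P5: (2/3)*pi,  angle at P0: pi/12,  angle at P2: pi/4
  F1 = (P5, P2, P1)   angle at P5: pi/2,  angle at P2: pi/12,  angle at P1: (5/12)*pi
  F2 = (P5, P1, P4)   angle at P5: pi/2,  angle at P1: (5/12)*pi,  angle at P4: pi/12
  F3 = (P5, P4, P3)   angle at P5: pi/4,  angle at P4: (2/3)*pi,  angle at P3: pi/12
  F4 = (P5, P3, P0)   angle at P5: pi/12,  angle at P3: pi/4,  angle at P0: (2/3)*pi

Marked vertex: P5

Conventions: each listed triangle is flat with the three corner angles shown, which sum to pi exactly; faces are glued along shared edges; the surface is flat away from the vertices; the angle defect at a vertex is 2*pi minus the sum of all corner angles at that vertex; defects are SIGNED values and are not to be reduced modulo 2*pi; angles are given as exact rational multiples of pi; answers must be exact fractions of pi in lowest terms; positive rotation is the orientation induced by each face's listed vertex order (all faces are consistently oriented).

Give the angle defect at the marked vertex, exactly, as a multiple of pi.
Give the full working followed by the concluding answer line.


Sum of corner angles at P5: 2*pi
defect = 2*pi - 2*pi

Answer: defect(P5) = 0


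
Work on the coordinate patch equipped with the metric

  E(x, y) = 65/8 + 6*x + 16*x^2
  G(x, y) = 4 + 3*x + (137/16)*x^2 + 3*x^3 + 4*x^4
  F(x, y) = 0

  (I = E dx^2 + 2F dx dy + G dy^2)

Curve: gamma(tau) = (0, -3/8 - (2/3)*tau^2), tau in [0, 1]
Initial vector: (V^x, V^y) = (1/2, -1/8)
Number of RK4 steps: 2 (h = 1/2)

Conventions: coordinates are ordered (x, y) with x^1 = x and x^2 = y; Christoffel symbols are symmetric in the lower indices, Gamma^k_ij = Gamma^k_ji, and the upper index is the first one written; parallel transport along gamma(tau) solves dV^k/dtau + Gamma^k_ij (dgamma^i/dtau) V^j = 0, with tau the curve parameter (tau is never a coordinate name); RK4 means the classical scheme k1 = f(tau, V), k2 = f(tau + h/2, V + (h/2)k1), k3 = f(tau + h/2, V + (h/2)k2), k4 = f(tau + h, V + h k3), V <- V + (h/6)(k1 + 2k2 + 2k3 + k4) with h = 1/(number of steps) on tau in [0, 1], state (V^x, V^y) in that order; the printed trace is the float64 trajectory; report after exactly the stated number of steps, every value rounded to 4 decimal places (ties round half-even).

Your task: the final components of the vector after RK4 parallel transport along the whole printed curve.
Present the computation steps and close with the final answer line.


gamma'(tau) = (0, -(4/3)*tau); f(tau, V)^k = -Gamma^k_ij(gamma(tau)) gamma'^i(tau) V^j; h = 1/2; intermediate values shown to 6 dp
curve data and Christoffel symbols at the stage parameters:
  tau = 0.000000: gamma = (0.000000, -0.375000), gamma' = (0.000000, 0.000000); Gamma_xxx = 0.369231, Gamma_xxy = 0.000000, Gamma_xyy = -0.184615, Gamma_yxx = 0.000000, Gamma_yxy = 0.375000, Gamma_yyy = 0.000000
  tau = 0.250000: gamma = (0.000000, -0.416667), gamma' = (0.000000, -0.333333); Gamma_xxx = 0.369231, Gamma_xxy = 0.000000, Gamma_xyy = -0.184615, Gamma_yxx = 0.000000, Gamma_yxy = 0.375000, Gamma_yyy = 0.000000
  tau = 0.500000: gamma = (0.000000, -0.541667), gamma' = (0.000000, -0.666667); Gamma_xxx = 0.369231, Gamma_xxy = 0.000000, Gamma_xyy = -0.184615, Gamma_yxx = 0.000000, Gamma_yxy = 0.375000, Gamma_yyy = 0.000000
  tau = 0.750000: gamma = (0.000000, -0.750000), gamma' = (0.000000, -1.000000); Gamma_xxx = 0.369231, Gamma_xxy = 0.000000, Gamma_xyy = -0.184615, Gamma_yxx = 0.000000, Gamma_yxy = 0.375000, Gamma_yyy = 0.000000
  tau = 1.000000: gamma = (0.000000, -1.041667), gamma' = (0.000000, -1.333333); Gamma_xxx = 0.369231, Gamma_xxy = 0.000000, Gamma_xyy = -0.184615, Gamma_yxx = 0.000000, Gamma_yxy = 0.375000, Gamma_yyy = 0.000000
step 0: V^x = 0.5000, V^y = -0.1250
step 1: k1 = (0.000000, 0.000000), k2 = (0.007692, 0.062500), k3 = (0.006731, 0.062740), k4 = (0.011524, 0.125841); V <- V + (h/6)(k1 + 2k2 + 2k3 + k4): V^x = 0.5034, V^y = -0.0936
step 2: k1 = (0.011525, 0.125841), k2 = (0.011479, 0.189842), k3 = (0.008525, 0.189838), k4 = (-0.000315, 0.253813); V <- V + (h/6)(k1 + 2k2 + 2k3 + k4): V^x = 0.5076, V^y = 0.0013

Answer: V^x = 0.5076, V^y = 0.0013


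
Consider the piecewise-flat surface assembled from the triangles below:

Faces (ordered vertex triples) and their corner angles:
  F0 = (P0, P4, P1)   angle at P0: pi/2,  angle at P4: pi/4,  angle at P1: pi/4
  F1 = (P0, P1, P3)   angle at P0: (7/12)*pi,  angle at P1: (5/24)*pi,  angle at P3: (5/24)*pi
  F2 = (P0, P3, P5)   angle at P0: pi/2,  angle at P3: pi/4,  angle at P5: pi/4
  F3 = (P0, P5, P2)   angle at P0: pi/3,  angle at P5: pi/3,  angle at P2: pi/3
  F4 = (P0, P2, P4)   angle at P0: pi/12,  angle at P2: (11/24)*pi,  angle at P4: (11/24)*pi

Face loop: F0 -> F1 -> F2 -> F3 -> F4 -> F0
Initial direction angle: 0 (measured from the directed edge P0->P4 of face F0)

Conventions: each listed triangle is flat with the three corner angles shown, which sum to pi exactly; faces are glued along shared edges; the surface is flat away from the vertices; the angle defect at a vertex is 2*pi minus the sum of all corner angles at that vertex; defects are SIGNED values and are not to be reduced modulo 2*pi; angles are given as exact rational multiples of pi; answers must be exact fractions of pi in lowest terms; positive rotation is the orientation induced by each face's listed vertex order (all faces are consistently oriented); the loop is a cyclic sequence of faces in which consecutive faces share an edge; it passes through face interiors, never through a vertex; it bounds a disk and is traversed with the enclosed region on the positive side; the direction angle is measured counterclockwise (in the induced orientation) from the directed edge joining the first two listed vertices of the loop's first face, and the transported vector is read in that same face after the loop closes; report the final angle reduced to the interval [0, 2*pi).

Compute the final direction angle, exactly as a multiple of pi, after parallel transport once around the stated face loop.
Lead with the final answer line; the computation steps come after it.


Answer: final direction angle = 0

enclosed vertex P0: corner angles sum to 2*pi, defect = 2*pi - 2*pi = 0
final direction = starting direction + enclosed defect total, reduced mod 2*pi (induced orientation)
final angle = 0 + 0 = 0 (mod 2*pi)


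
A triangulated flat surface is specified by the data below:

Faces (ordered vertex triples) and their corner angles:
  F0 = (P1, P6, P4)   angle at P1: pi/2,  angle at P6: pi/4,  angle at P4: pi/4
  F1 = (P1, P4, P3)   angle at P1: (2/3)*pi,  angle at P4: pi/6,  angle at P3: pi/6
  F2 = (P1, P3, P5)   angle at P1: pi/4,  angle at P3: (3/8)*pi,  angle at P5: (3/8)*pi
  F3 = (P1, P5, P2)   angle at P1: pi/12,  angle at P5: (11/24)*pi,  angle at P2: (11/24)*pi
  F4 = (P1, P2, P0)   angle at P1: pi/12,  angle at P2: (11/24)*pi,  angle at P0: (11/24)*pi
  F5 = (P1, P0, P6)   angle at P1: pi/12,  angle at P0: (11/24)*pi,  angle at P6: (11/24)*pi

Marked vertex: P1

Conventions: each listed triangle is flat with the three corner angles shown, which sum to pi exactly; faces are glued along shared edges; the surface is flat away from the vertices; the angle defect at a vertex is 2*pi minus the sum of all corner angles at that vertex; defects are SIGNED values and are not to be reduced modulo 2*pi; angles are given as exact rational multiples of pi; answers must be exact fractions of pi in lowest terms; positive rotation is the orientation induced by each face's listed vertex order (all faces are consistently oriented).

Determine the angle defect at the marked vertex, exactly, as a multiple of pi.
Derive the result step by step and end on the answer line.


Sum of corner angles at P1: (5/3)*pi
defect = 2*pi - (5/3)*pi

Answer: defect(P1) = pi/3


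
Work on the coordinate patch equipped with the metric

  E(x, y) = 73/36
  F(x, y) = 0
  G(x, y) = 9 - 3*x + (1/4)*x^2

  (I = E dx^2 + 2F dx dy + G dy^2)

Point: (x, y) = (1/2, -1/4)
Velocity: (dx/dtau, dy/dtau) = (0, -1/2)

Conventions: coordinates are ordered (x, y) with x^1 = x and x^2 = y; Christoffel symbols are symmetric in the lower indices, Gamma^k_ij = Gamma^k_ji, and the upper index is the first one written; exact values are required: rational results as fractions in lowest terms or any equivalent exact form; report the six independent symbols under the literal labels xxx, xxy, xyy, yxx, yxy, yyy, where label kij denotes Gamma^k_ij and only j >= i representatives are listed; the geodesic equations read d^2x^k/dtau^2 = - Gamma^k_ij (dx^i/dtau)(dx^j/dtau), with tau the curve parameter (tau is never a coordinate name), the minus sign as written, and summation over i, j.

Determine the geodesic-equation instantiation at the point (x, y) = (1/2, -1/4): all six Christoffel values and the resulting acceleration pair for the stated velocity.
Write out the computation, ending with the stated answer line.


E = 73/36, F = 0, G = 121/16 at the point
E_x = 0, E_y = 0, F_x = 0, F_y = 0, G_x = -11/4, G_y = 0
EG - F^2 = 8833/576;  g^inv = (576/8833) * [[121/16, 0], [0, 73/36]]
first-kind symbols [ij,l] = (1/2)(d_i g_jl + d_j g_il - d_l g_ij): [xx,x] = E_x/2 = 0, [xx,y] = F_x - E_y/2 = 0, [xy,x] = E_y/2 = 0, [xy,y] = G_x/2 = -11/8, [yy,x] = F_y - G_x/2 = 11/8, [yy,y] = G_y/2 = 0
Gamma^x_ij = (G*[ij,x] - F*[ij,y])/(EG - F^2), Gamma^y_ij = (E*[ij,y] - F*[ij,x])/(EG - F^2)
Gamma_xxx = 0, Gamma_xxy = 0, Gamma_xyy = 99/146, Gamma_yxx = 0, Gamma_yxy = -2/11, Gamma_yyy = 0
d^2x/dtau^2 = -(Gamma_xxx*(0)^2 + 2*Gamma_xxy*(0)*(-1/2) + Gamma_xyy*(-1/2)^2) = -99/584
d^2y/dtau^2 = -(Gamma_yxx*(0)^2 + 2*Gamma_yxy*(0)*(-1/2) + Gamma_yyy*(-1/2)^2) = 0

Answer: Gamma_xxx = 0, Gamma_xxy = 0, Gamma_xyy = 99/146, Gamma_yxx = 0, Gamma_yxy = -2/11, Gamma_yyy = 0; accelerations (d^2x/dtau^2, d^2y/dtau^2) = (-99/584, 0)


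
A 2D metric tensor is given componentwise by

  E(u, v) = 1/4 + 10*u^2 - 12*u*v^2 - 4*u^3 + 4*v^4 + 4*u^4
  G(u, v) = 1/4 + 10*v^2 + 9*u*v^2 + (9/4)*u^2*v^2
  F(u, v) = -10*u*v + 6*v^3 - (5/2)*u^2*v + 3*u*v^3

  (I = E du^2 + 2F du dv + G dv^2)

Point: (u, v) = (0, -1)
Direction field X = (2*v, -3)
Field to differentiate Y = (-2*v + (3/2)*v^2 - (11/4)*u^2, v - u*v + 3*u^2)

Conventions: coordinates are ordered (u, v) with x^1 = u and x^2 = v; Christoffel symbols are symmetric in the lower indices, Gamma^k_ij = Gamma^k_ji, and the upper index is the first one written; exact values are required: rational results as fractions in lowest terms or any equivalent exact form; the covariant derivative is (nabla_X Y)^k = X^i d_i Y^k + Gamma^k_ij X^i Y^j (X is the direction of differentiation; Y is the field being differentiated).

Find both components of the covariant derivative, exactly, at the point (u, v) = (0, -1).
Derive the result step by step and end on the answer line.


E = 17/4, F = -6, G = 41/4 at the point
E_u = -12, E_v = -16, F_u = 7, F_v = 18, G_u = 9, G_v = -20
EG - F^2 = 121/16;  g^inv = (16/121) * [[41/4, 6], [6, 17/4]]
first-kind symbols [ij,l] = (1/2)(d_i g_jl + d_j g_il - d_l g_ij): [uu,u] = E_u/2 = -6, [uu,v] = F_u - E_v/2 = 15, [uv,u] = E_v/2 = -8, [uv,v] = G_u/2 = 9/2, [vv,u] = F_v - G_u/2 = 27/2, [vv,v] = G_v/2 = -10
Gamma^u_ij = (G*[ij,u] - F*[ij,v])/(EG - F^2), Gamma^v_ij = (E*[ij,v] - F*[ij,u])/(EG - F^2)
Gamma_uuu = 456/121, Gamma_uuv = -80/11, Gamma_uvv = 114/11, Gamma_vuu = 444/121, Gamma_vuv = -42/11, Gamma_vvv = 56/11
X = (-2, -3), Y = (7/2, -1) at the point

Answer: (nabla_X Y)^u = 9865/121, (nabla_X Y)^v = 2062/121


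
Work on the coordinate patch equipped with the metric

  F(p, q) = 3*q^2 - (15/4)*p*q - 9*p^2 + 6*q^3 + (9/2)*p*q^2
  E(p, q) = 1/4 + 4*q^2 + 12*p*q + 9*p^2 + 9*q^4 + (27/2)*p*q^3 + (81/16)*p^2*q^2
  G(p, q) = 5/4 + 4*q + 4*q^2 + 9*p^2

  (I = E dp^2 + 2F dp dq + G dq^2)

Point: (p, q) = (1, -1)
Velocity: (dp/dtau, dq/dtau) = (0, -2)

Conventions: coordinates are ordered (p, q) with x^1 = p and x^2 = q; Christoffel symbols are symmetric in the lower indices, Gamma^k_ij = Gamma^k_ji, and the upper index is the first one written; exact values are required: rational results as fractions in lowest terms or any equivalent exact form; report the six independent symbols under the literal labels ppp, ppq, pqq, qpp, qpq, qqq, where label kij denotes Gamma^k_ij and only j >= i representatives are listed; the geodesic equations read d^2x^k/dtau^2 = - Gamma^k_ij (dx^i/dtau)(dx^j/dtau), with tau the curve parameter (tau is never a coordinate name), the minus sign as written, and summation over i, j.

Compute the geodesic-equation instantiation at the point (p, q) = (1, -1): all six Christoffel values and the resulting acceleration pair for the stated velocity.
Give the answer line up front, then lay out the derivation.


Answer: Gamma_ppp = -1284/289, Gamma_ppq = 1627/289, Gamma_pqq = -6876/289, Gamma_qpp = -2887/1156, Gamma_qpq = 849/289, Gamma_qqq = -2572/289; accelerations (d^2p/dtau^2, d^2q/dtau^2) = (27504/289, 10288/289)

E = 29/16, F = -15/4, G = 41/4 at the point
E_p = 21/8, E_q = -13/8, F_p = -39/4, F_q = -3/4, G_p = 18, G_q = -4
EG - F^2 = 289/64;  g^inv = (64/289) * [[41/4, 15/4], [15/4, 29/16]]
first-kind symbols [ij,l] = (1/2)(d_i g_jl + d_j g_il - d_l g_ij): [pp,p] = E_p/2 = 21/16, [pp,q] = F_p - E_q/2 = -143/16, [pq,p] = E_q/2 = -13/16, [pq,q] = G_p/2 = 9, [qq,p] = F_q - G_p/2 = -39/4, [qq,q] = G_q/2 = -2
Gamma^p_ij = (G*[ij,p] - F*[ij,q])/(EG - F^2), Gamma^q_ij = (E*[ij,q] - F*[ij,p])/(EG - F^2)
Gamma_ppp = -1284/289, Gamma_ppq = 1627/289, Gamma_pqq = -6876/289, Gamma_qpp = -2887/1156, Gamma_qpq = 849/289, Gamma_qqq = -2572/289
d^2p/dtau^2 = -(Gamma_ppp*(0)^2 + 2*Gamma_ppq*(0)*(-2) + Gamma_pqq*(-2)^2) = 27504/289
d^2q/dtau^2 = -(Gamma_qpp*(0)^2 + 2*Gamma_qpq*(0)*(-2) + Gamma_qqq*(-2)^2) = 10288/289


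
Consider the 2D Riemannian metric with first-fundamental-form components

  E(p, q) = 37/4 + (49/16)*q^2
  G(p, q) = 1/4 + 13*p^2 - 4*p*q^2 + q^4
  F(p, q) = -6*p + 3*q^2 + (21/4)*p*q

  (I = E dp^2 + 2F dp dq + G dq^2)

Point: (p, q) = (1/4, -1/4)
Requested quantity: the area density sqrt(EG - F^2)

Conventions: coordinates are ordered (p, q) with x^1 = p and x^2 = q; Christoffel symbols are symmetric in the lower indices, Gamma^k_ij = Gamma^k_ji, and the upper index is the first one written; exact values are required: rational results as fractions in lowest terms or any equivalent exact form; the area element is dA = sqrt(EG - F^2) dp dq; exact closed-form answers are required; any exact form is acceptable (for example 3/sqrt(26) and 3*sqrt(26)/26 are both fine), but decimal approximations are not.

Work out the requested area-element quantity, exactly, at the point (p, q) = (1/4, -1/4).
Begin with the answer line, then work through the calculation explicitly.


Answer: sqrt(EG - F^2) = sqrt(444769)/256

E = 2417/256, F = -105/64, G = 257/256; EG - F^2 = 444769/65536


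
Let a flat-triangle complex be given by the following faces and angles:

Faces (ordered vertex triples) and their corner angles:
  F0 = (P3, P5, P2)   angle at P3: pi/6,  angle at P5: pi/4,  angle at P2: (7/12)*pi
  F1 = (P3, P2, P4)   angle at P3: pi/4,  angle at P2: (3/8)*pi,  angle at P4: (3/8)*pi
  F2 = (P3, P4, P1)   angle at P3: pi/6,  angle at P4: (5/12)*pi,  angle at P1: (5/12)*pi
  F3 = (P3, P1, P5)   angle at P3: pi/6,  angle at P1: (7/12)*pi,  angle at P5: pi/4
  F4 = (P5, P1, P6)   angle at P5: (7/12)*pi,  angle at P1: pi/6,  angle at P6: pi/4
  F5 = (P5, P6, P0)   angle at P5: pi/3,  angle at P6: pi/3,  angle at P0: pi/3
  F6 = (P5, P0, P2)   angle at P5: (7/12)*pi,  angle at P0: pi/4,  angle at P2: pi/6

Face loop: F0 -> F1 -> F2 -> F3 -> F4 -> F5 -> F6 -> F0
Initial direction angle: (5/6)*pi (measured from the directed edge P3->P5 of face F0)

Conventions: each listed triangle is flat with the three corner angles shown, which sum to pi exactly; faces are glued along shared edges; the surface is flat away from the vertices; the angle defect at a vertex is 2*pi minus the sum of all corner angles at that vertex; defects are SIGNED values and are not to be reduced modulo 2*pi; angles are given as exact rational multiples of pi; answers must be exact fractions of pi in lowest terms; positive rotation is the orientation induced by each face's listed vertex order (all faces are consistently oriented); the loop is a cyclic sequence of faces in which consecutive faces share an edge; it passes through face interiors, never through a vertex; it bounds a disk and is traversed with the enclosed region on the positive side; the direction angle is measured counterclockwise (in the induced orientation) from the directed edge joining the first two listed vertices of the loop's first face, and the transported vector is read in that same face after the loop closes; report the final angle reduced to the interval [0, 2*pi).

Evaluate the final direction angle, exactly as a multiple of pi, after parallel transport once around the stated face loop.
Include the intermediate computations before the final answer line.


enclosed vertex P3: corner angles sum to (3/4)*pi, defect = 2*pi - (3/4)*pi = (5/4)*pi
enclosed vertex P5: corner angles sum to 2*pi, defect = 2*pi - 2*pi = 0
final direction = starting direction + enclosed defect total, reduced mod 2*pi (induced orientation)
final angle = (5/6)*pi + (5/4)*pi = pi/12 (mod 2*pi)

Answer: final direction angle = pi/12


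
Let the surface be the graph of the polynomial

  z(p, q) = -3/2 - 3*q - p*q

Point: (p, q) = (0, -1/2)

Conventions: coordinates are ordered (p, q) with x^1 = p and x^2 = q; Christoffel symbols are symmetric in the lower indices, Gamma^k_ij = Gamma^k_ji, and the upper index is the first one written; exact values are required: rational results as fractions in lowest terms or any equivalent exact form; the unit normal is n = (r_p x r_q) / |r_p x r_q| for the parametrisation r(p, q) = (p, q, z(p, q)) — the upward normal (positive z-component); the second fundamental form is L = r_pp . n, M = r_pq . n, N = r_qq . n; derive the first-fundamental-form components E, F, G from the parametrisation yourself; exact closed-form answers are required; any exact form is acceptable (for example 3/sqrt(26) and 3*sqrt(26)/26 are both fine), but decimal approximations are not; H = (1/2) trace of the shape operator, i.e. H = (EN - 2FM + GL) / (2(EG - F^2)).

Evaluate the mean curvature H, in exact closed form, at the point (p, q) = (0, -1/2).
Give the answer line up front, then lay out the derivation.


Answer: H = -12*sqrt(41)/1681

z_p = 1/2, z_q = -3, z_pp = 0, z_pq = -1, z_qq = 0
E = 5/4, F = -3/2, G = 10; answer radicand W^2 = 41/4
unnormalised second-form numerators: l = 0, m = -1, n = 0; L = l/sqrt(41/4), and similarly M = m/sqrt(W^2), N = n/sqrt(W^2)
H = (E*n - 2*F*m + G*l) / (2*(EG - F^2)*sqrt(W^2)); E*n - 2*F*m + G*l = -3, EG - F^2 = 41/4, so H = (-6/41)/sqrt(41/4)


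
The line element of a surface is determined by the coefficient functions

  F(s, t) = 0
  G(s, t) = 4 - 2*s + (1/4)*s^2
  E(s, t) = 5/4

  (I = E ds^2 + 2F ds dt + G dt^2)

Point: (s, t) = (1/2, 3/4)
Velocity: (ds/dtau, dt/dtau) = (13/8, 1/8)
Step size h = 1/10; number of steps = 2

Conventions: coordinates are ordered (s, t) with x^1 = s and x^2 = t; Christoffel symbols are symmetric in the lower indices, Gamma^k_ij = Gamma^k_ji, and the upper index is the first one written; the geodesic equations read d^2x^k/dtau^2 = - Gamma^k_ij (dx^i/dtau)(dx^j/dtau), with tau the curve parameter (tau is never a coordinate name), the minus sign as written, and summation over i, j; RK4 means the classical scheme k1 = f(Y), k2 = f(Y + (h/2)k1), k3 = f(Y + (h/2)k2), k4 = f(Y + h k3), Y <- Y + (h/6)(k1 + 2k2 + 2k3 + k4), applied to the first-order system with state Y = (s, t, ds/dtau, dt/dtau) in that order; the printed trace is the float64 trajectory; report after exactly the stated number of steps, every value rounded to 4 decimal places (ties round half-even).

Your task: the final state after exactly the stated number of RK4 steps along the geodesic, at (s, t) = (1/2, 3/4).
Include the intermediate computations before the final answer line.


f(Y) = (ds/dtau, dt/dtau, -Gamma^s_ij Y'^i Y'^j, -Gamma^t_ij Y'^i Y'^j) with the Gammas evaluated at the stage position; h = 0.100000; intermediate values shown to 6 dp
step 0: s = 0.5000, t = 0.7500, ds/dtau = 1.6250, dt/dtau = 0.1250
step 1:
  k1: at (s, t) = (0.500000, 0.750000), (ds/dtau, dt/dtau) = (1.625000, 0.125000); Gamma_sss = 0.000000, Gamma_sst = 0.000000, Gamma_stt = 0.700000, Gamma_tss = 0.000000, Gamma_tst = -0.285714, Gamma_ttt = 0.000000; k1 = (1.625000, 0.125000, -0.010938, 0.116071)
  k2: at (s, t) = (0.581250, 0.756250), (ds/dtau, dt/dtau) = (1.624453, 0.130804); Gamma_sss = 0.000000, Gamma_sst = 0.000000, Gamma_stt = 0.683750, Gamma_tss = 0.000000, Gamma_tst = -0.292505, Gamma_ttt = 0.000000; k2 = (1.624453, 0.130804, -0.011699, 0.124305)
  k3: at (s, t) = (0.581223, 0.756540), (ds/dtau, dt/dtau) = (1.624415, 0.131215); Gamma_sss = 0.000000, Gamma_sst = 0.000000, Gamma_stt = 0.683755, Gamma_tss = 0.000000, Gamma_tst = -0.292502, Gamma_ttt = 0.000000; k3 = (1.624415, 0.131215, -0.011773, 0.124693)
  k4: at (s, t) = (0.662442, 0.763122), (ds/dtau, dt/dtau) = (1.623823, 0.137469); Gamma_sss = 0.000000, Gamma_sst = 0.000000, Gamma_stt = 0.667512, Gamma_tss = 0.000000, Gamma_tst = -0.299620, Gamma_ttt = 0.000000; k4 = (1.623823, 0.137469, -0.012615, 0.133766)
  Y <- Y + (h/6)(k1 + 2k2 + 2k3 + k4): s = 0.6624, t = 0.7631, ds/dtau = 1.6238, dt/dtau = 0.1375
step 2:
  k1: at (s, t) = (0.662443, 0.763108), (ds/dtau, dt/dtau) = (1.623825, 0.137464); Gamma_sss = 0.000000, Gamma_sst = 0.000000, Gamma_stt = 0.667511, Gamma_tss = 0.000000, Gamma_tst = -0.299620, Gamma_ttt = 0.000000; k1 = (1.623825, 0.137464, -0.012614, 0.133761)
  k2: at (s, t) = (0.743634, 0.769982), (ds/dtau, dt/dtau) = (1.623194, 0.144152); Gamma_sss = 0.000000, Gamma_sst = 0.000000, Gamma_stt = 0.651273, Gamma_tss = 0.000000, Gamma_tst = -0.307091, Gamma_ttt = 0.000000; k2 = (1.623194, 0.144152, -0.013533, 0.143710)
  k3: at (s, t) = (0.743602, 0.770316), (ds/dtau, dt/dtau) = (1.623148, 0.144649); Gamma_sss = 0.000000, Gamma_sst = 0.000000, Gamma_stt = 0.651280, Gamma_tss = 0.000000, Gamma_tst = -0.307088, Gamma_ttt = 0.000000; k3 = (1.623148, 0.144649, -0.013627, 0.144201)
  k4: at (s, t) = (0.824757, 0.777573), (ds/dtau, dt/dtau) = (1.622462, 0.151884); Gamma_sss = 0.000000, Gamma_sst = 0.000000, Gamma_stt = 0.635049, Gamma_tss = 0.000000, Gamma_tst = -0.314937, Gamma_ttt = 0.000000; k4 = (1.622462, 0.151884, -0.014650, 0.155217)
  Y <- Y + (h/6)(k1 + 2k2 + 2k3 + k4): s = 0.8248, t = 0.7776, ds/dtau = 1.6225, dt/dtau = 0.1519

Answer: s = 0.8248, t = 0.7776, ds/dtau = 1.6225, dt/dtau = 0.1519


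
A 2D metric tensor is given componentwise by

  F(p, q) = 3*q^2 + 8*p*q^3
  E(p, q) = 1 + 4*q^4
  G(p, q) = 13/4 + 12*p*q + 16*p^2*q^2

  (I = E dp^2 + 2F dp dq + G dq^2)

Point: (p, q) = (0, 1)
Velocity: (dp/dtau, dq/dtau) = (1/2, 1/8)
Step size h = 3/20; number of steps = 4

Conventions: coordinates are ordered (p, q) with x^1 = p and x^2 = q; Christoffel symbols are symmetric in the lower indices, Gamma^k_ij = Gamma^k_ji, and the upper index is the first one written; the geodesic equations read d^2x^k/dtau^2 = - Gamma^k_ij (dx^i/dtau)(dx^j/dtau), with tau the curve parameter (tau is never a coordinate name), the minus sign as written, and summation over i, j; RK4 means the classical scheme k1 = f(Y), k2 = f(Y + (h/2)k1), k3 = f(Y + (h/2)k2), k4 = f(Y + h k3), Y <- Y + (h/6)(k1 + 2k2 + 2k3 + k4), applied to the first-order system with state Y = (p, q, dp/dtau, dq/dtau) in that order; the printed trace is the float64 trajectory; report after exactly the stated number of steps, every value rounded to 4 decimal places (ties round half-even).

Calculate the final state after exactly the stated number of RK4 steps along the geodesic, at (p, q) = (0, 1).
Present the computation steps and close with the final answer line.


f(Y) = (dp/dtau, dq/dtau, -Gamma^p_ij Y'^i Y'^j, -Gamma^q_ij Y'^i Y'^j) with the Gammas evaluated at the stage position; h = 0.150000; intermediate values shown to 6 dp
step 0: p = 0.0000, q = 1.0000, dp/dtau = 0.5000, dq/dtau = 0.1250
step 1:
  k1: at (p, q) = (0.000000, 1.000000), (dp/dtau, dq/dtau) = (0.500000, 0.125000); Gamma_ppp = 0.000000, Gamma_ppq = 1.103448, Gamma_pqq = 0.000000, Gamma_qpp = 0.000000, Gamma_qpq = 0.827586, Gamma_qqq = 0.000000; k1 = (0.500000, 0.125000, -0.137931, -0.103448)
  k2: at (p, q) = (0.037500, 1.009375), (dp/dtau, dq/dtau) = (0.489655, 0.117241); Gamma_ppp = 0.000000, Gamma_ppq = 1.044148, Gamma_pqq = 0.038792, Gamma_qpp = 0.000000, Gamma_qpq = 0.846215, Gamma_qqq = 0.031438; k2 = (0.489655, 0.117241, -0.120418, -0.097591)
  k3: at (p, q) = (0.036724, 1.008793), (dp/dtau, dq/dtau) = (0.490969, 0.117681); Gamma_ppp = 0.000000, Gamma_ppq = 1.045020, Gamma_pqq = 0.038043, Gamma_qpp = 0.000000, Gamma_qpq = 0.846247, Gamma_qqq = 0.030807; k3 = (0.490969, 0.117681, -0.121284, -0.098215)
  k4: at (p, q) = (0.073645, 1.017652), (dp/dtau, dq/dtau) = (0.481807, 0.110268); Gamma_ppp = 0.000000, Gamma_ppq = 0.988505, Gamma_pqq = 0.071536, Gamma_qpp = 0.000000, Gamma_qpq = 0.858954, Gamma_qqq = 0.062161; k4 = (0.481807, 0.110268, -0.105904, -0.092025)
  Y <- Y + (h/6)(k1 + 2k2 + 2k3 + k4): p = 0.0736, q = 1.0176, dp/dtau = 0.4818, dq/dtau = 0.1103
step 2:
  k1: at (p, q) = (0.073576, 1.017628), (dp/dtau, dq/dtau) = (0.481819, 0.110323); Gamma_ppp = 0.000000, Gamma_ppq = 0.988602, Gamma_pqq = 0.071478, Gamma_qpp = 0.000000, Gamma_qpq = 0.858942, Gamma_qqq = 0.062103; k1 = (0.481819, 0.110323, -0.105970, -0.092071)
  k2: at (p, q) = (0.109713, 1.025902), (dp/dtau, dq/dtau) = (0.473871, 0.103418); Gamma_ppp = 0.000000, Gamma_ppq = 0.935427, Gamma_pqq = 0.100037, Gamma_qpp = 0.000000, Gamma_qpq = 0.866665, Gamma_qqq = 0.092684; k2 = (0.473871, 0.103418, -0.092754, -0.085936)
  k3: at (p, q) = (0.109117, 1.025384), (dp/dtau, dq/dtau) = (0.474862, 0.103878); Gamma_ppp = 0.000000, Gamma_ppq = 0.935973, Gamma_pqq = 0.099602, Gamma_qpp = 0.000000, Gamma_qpq = 0.866858, Gamma_qqq = 0.092247; k3 = (0.474862, 0.103878, -0.093413, -0.086515)
  k4: at (p, q) = (0.144806, 1.033209), (dp/dtau, dq/dtau) = (0.467807, 0.097346); Gamma_ppp = 0.000000, Gamma_ppq = 0.885750, Gamma_pqq = 0.124139, Gamma_qpp = 0.000000, Gamma_qpq = 0.870572, Gamma_qqq = 0.122012; k4 = (0.467807, 0.097346, -0.081849, -0.080446)
  Y <- Y + (h/6)(k1 + 2k2 + 2k3 + k4): p = 0.1448, q = 1.0332, dp/dtau = 0.4678, dq/dtau = 0.0974
step 3:
  k1: at (p, q) = (0.144754, 1.033184), (dp/dtau, dq/dtau) = (0.467815, 0.097387); Gamma_ppp = 0.000000, Gamma_ppq = 0.885810, Gamma_pqq = 0.124106, Gamma_qpp = 0.000000, Gamma_qpq = 0.870579, Gamma_qqq = 0.121972; k1 = (0.467815, 0.097387, -0.081891, -0.080483)
  k2: at (p, q) = (0.179840, 1.040488), (dp/dtau, dq/dtau) = (0.461673, 0.091351); Gamma_ppp = 0.000000, Gamma_ppq = 0.838763, Gamma_pqq = 0.144973, Gamma_qpp = 0.000000, Gamma_qpq = 0.871013, Gamma_qqq = 0.150547; k2 = (0.461673, 0.091351, -0.071958, -0.074725)
  k3: at (p, q) = (0.179379, 1.040036), (dp/dtau, dq/dtau) = (0.462418, 0.091783); Gamma_ppp = 0.000000, Gamma_ppq = 0.839092, Gamma_pqq = 0.144722, Gamma_qpp = 0.000000, Gamma_qpq = 0.871244, Gamma_qqq = 0.150267; k3 = (0.462418, 0.091783, -0.072445, -0.075221)
  k4: at (p, q) = (0.214116, 1.046952), (dp/dtau, dq/dtau) = (0.456948, 0.086104); Gamma_ppp = 0.000000, Gamma_ppq = 0.794864, Gamma_pqq = 0.162561, Gamma_qpp = 0.000000, Gamma_qpq = 0.868999, Gamma_qqq = 0.177723; k4 = (0.456948, 0.086104, -0.063753, -0.069699)
  Y <- Y + (h/6)(k1 + 2k2 + 2k3 + k4): p = 0.2141, q = 1.0469, dp/dtau = 0.4570, dq/dtau = 0.0861
step 4:
  k1: at (p, q) = (0.214077, 1.046928), (dp/dtau, dq/dtau) = (0.456954, 0.086136); Gamma_ppp = 0.000000, Gamma_ppq = 0.794900, Gamma_pqq = 0.162542, Gamma_qpp = 0.000000, Gamma_qpq = 0.869011, Gamma_qqq = 0.177697; k1 = (0.456954, 0.086136, -0.063780, -0.069727)
  k2: at (p, q) = (0.248349, 1.053388), (dp/dtau, dq/dtau) = (0.452170, 0.080906); Gamma_ppp = 0.000000, Gamma_ppq = 0.753537, Gamma_pqq = 0.177655, Gamma_qpp = 0.000000, Gamma_qpq = 0.864629, Gamma_qqq = 0.203847; k2 = (0.452170, 0.080906, -0.056297, -0.064596)
  k3: at (p, q) = (0.247990, 1.052996), (dp/dtau, dq/dtau) = (0.452732, 0.081291); Gamma_ppp = 0.000000, Gamma_ppq = 0.753729, Gamma_pqq = 0.177510, Gamma_qpp = 0.000000, Gamma_qpq = 0.864847, Gamma_qqq = 0.203679; k3 = (0.452732, 0.081291, -0.056652, -0.065004)
  k4: at (p, q) = (0.281987, 1.059122), (dp/dtau, dq/dtau) = (0.448456, 0.076385); Gamma_ppp = 0.000000, Gamma_ppq = 0.714931, Gamma_pqq = 0.190348, Gamma_qpp = 0.000000, Gamma_qpq = 0.858701, Gamma_qqq = 0.228626; k4 = (0.448456, 0.076385, -0.050091, -0.060164)
  Y <- Y + (h/6)(k1 + 2k2 + 2k3 + k4): p = 0.2820, q = 1.0591, dp/dtau = 0.4485, dq/dtau = 0.0764

Answer: p = 0.2820, q = 1.0591, dp/dtau = 0.4485, dq/dtau = 0.0764


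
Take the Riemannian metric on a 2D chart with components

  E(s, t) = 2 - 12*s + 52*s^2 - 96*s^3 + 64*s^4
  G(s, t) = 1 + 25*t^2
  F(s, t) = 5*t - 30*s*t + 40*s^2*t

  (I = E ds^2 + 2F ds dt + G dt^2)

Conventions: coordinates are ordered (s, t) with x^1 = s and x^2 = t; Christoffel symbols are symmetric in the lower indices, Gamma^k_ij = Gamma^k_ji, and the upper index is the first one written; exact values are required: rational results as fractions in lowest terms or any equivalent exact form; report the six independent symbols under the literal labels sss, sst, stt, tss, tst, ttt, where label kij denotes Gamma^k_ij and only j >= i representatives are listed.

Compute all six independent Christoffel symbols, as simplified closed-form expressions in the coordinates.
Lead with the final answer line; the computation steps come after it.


Answer: Gamma_sss = (128*s^3 - 144*s^2 + 52*s - 6)/(64*s^4 - 96*s^3 + 52*s^2 - 12*s + 25*t^2 + 2), Gamma_sst = 0, Gamma_stt = (40*s^2 - 30*s + 5)/(64*s^4 - 96*s^3 + 52*s^2 - 12*s + 25*t^2 + 2), Gamma_tss = (80*s*t - 30*t)/(64*s^4 - 96*s^3 + 52*s^2 - 12*s + 25*t^2 + 2), Gamma_tst = 0, Gamma_ttt = 25*t/(64*s^4 - 96*s^3 + 52*s^2 - 12*s + 25*t^2 + 2)

E = 2 - 12*s + 52*s^2 - 96*s^3 + 64*s^4; F = 5*t - 30*s*t + 40*s^2*t; G = 1 + 25*t^2
Gamma^k_ij = (1/2) g^{kl} (d_i g_jl + d_j g_il - d_l g_ij), with g^inv = (1/(EG-F^2)) [[G, -F], [-F, E]]
first partials: E_s = -12 + 104*s - 288*s^2 + 256*s^3, E_t = 0, F_s = -30*t + 80*s*t, F_t = 5 - 30*s + 40*s^2, G_s = 0, G_t = 50*t
D = EG - F^2 = 2 - 12*s + 25*t^2 + 52*s^2 - 96*s^3 + 64*s^4
expanded: Gamma^s_ss = (G E_s - 2F F_s + F E_t)/(2D), Gamma^s_st = (G E_t - F G_s)/(2D), Gamma^s_tt = (2G F_t - G G_s - F G_t)/(2D), Gamma^t_ss = (2E F_s - E E_t - F E_s)/(2D), Gamma^t_st = (E G_s - F E_t)/(2D), Gamma^t_tt = (E G_t - 2F F_t + F G_s)/(2D); substitute and cancel common factors


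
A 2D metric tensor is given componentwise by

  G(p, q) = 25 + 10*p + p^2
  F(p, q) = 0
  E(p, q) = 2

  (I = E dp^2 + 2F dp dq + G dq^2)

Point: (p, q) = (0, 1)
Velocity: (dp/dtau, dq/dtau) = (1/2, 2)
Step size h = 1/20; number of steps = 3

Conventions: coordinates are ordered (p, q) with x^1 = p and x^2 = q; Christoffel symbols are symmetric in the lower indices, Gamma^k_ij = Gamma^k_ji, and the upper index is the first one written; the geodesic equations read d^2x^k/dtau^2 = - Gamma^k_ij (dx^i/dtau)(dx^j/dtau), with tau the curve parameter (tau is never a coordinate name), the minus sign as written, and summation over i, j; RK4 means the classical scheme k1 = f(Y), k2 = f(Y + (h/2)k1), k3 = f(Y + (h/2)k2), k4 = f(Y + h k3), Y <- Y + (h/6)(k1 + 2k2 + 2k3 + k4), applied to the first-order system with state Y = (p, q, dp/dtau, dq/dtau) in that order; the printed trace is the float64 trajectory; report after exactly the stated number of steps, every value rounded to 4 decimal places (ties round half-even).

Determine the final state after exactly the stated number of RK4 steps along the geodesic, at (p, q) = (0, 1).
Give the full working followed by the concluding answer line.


f(Y) = (dp/dtau, dq/dtau, -Gamma^p_ij Y'^i Y'^j, -Gamma^q_ij Y'^i Y'^j) with the Gammas evaluated at the stage position; h = 0.050000; intermediate values shown to 6 dp
step 0: p = 0.0000, q = 1.0000, dp/dtau = 0.5000, dq/dtau = 2.0000
step 1:
  k1: at (p, q) = (0.000000, 1.000000), (dp/dtau, dq/dtau) = (0.500000, 2.000000); Gamma_ppp = 0.000000, Gamma_ppq = 0.000000, Gamma_pqq = -2.500000, Gamma_qpp = 0.000000, Gamma_qpq = 0.200000, Gamma_qqq = 0.000000; k1 = (0.500000, 2.000000, 10.000000, -0.400000)
  k2: at (p, q) = (0.012500, 1.050000), (dp/dtau, dq/dtau) = (0.750000, 1.990000); Gamma_ppp = 0.000000, Gamma_ppq = 0.000000, Gamma_pqq = -2.506250, Gamma_qpp = 0.000000, Gamma_qpq = 0.199501, Gamma_qqq = 0.000000; k2 = (0.750000, 1.990000, 9.925001, -0.595511)
  k3: at (p, q) = (0.018750, 1.049750), (dp/dtau, dq/dtau) = (0.748125, 1.985112); Gamma_ppp = 0.000000, Gamma_ppq = 0.000000, Gamma_pqq = -2.509375, Gamma_qpp = 0.000000, Gamma_qpq = 0.199253, Gamma_qqq = 0.000000; k3 = (0.748125, 1.985112, 9.888620, -0.591825)
  k4: at (p, q) = (0.037406, 1.099256), (dp/dtau, dq/dtau) = (0.994431, 1.970409); Gamma_ppp = 0.000000, Gamma_ppq = 0.000000, Gamma_pqq = -2.518703, Gamma_qpp = 0.000000, Gamma_qpq = 0.198515, Gamma_qqq = 0.000000; k4 = (0.994431, 1.970409, 9.778891, -0.777954)
  Y <- Y + (h/6)(k1 + 2k2 + 2k3 + k4): p = 0.0374, q = 1.0993, dp/dtau = 0.9951, dq/dtau = 1.9704
step 2:
  k1: at (p, q) = (0.037422, 1.099339), (dp/dtau, dq/dtau) = (0.995051, 1.970395); Gamma_ppp = 0.000000, Gamma_ppq = 0.000000, Gamma_pqq = -2.518711, Gamma_qpp = 0.000000, Gamma_qpq = 0.198514, Gamma_qqq = 0.000000; k1 = (0.995051, 1.970395, 9.778784, -0.778431)
  k2: at (p, q) = (0.062299, 1.148598), (dp/dtau, dq/dtau) = (1.239521, 1.950934); Gamma_ppp = 0.000000, Gamma_ppq = 0.000000, Gamma_pqq = -2.531149, Gamma_qpp = 0.000000, Gamma_qpq = 0.197539, Gamma_qqq = 0.000000; k2 = (1.239521, 1.950934, 9.633917, -0.955385)
  k3: at (p, q) = (0.068410, 1.148112), (dp/dtau, dq/dtau) = (1.235899, 1.946510); Gamma_ppp = 0.000000, Gamma_ppq = 0.000000, Gamma_pqq = -2.534205, Gamma_qpp = 0.000000, Gamma_qpq = 0.197301, Gamma_qqq = 0.000000; k3 = (1.235899, 1.946510, 9.601854, -0.949288)
  k4: at (p, q) = (0.099217, 1.196664), (dp/dtau, dq/dtau) = (1.475144, 1.922930); Gamma_ppp = 0.000000, Gamma_ppq = 0.000000, Gamma_pqq = -2.549609, Gamma_qpp = 0.000000, Gamma_qpq = 0.196109, Gamma_qqq = 0.000000; k4 = (1.475144, 1.922930, 9.427589, -1.112562)
  Y <- Y + (h/6)(k1 + 2k2 + 2k3 + k4): p = 0.0993, q = 1.1967, dp/dtau = 1.4757, dq/dtau = 1.9229
step 3:
  k1: at (p, q) = (0.099264, 1.196740), (dp/dtau, dq/dtau) = (1.475700, 1.922892); Gamma_ppp = 0.000000, Gamma_ppq = 0.000000, Gamma_pqq = -2.549632, Gamma_qpp = 0.000000, Gamma_qpq = 0.196107, Gamma_qqq = 0.000000; k1 = (1.475700, 1.922892, 9.427299, -1.112950)
  k2: at (p, q) = (0.136157, 1.244813), (dp/dtau, dq/dtau) = (1.711383, 1.895068); Gamma_ppp = 0.000000, Gamma_ppq = 0.000000, Gamma_pqq = -2.568078, Gamma_qpp = 0.000000, Gamma_qpq = 0.194698, Gamma_qqq = 0.000000; k2 = (1.711383, 1.895068, 9.222697, -1.262885)
  k3: at (p, q) = (0.142049, 1.244117), (dp/dtau, dq/dtau) = (1.706268, 1.891320); Gamma_ppp = 0.000000, Gamma_ppq = 0.000000, Gamma_pqq = -2.571024, Gamma_qpp = 0.000000, Gamma_qpq = 0.194475, Gamma_qqq = 0.000000; k3 = (1.706268, 1.891320, 9.196787, -1.255180)
  k4: at (p, q) = (0.184578, 1.291306), (dp/dtau, dq/dtau) = (1.935540, 1.860133); Gamma_ppp = 0.000000, Gamma_ppq = 0.000000, Gamma_pqq = -2.592289, Gamma_qpp = 0.000000, Gamma_qpq = 0.192880, Gamma_qqq = 0.000000; k4 = (1.935540, 1.860133, 8.969565, -1.388874)
  Y <- Y + (h/6)(k1 + 2k2 + 2k3 + k4): p = 0.1847, q = 1.2914, dp/dtau = 1.9360, dq/dtau = 1.8601

Answer: p = 0.1847, q = 1.2914, dp/dtau = 1.9360, dq/dtau = 1.8601


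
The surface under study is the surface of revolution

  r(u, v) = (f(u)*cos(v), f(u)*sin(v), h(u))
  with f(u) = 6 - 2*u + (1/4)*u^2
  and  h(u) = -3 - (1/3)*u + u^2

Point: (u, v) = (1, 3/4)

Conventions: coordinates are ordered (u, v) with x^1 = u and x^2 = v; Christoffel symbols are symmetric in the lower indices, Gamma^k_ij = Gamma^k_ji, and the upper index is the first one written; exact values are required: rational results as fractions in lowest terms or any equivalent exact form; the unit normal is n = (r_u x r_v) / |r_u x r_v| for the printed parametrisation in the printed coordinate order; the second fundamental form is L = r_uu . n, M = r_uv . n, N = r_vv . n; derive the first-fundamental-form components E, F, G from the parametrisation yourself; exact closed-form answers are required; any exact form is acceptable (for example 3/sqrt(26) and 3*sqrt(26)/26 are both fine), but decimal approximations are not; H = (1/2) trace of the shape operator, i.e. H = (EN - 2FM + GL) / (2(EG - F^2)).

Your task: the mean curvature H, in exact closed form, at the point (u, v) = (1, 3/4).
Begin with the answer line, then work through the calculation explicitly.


Answer: H = -3418*sqrt(181)/556937

f = 17/4, f' = -3/2, f'' = 1/2, h' = 5/3, h'' = 2
E = 181/36, F = 0, G = 289/16; answer radicand W^2 = 181/36
unnormalised second-form numerators: l = -23/6, m = 0, n = 85/12; L = l/sqrt(181/36), and similarly M = m/sqrt(W^2), N = n/sqrt(W^2)
H = (E*n - 2*F*m + G*l) / (2*(EG - F^2)*sqrt(W^2)); E*n - 2*F*m + G*l = -29053/864, EG - F^2 = 52309/576, so H = (-1709/9231)/sqrt(181/36)
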